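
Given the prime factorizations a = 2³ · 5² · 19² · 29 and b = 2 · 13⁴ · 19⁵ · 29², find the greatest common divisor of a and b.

20938

min exponent per shared prime: 2 · 19² · 29 = 20938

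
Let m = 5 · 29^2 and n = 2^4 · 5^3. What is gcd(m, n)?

min exponent per shared prime: 5 = 5

5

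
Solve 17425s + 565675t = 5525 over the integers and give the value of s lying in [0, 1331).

Reduce mod 565675: 17425s ≡ 5525 (mod 565675). With g = gcd(17425, 565675) = 425 dividing 5525, divide through: 41s ≡ 13 (mod 1331).
Since gcd(41, 1331) = 1, s ≡ 13·(41)⁻¹ ≡ 1169 (mod 1331). Smallest non-negative: 1169.

1169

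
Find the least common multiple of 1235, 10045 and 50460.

25039412580

1235 = 5 · 13 · 19; 10045 = 5 · 7² · 41; 50460 = 2² · 3 · 5 · 29²
lcm takes max exponent of each prime: 2² · 3 · 5 · 7² · 13 · 19 · 29² · 41 = 25039412580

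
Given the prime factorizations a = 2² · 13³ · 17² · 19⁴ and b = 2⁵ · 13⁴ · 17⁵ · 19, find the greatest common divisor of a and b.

48254908

min exponent per shared prime: 2² · 13³ · 17² · 19 = 48254908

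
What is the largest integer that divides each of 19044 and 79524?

36

19044 = 2² · 3² · 23²
79524 = 2² · 3² · 47²
Common: 2² · 3² = 36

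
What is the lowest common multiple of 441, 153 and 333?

277389

441 = 3² · 7²; 153 = 3² · 17; 333 = 3² · 37
lcm takes max exponent of each prime: 3² · 7² · 17 · 37 = 277389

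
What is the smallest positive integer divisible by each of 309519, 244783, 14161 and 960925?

309519 = 3² · 7 · 17³; 244783 = 7 · 11² · 17²; 14161 = 7² · 17²; 960925 = 5² · 7 · 17² · 19
lcm takes max exponent of each prime: 3² · 5² · 7² · 11² · 17³ · 19 = 124527231675

124527231675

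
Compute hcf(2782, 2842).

2

2782 = 2 · 13 · 107
2842 = 2 · 7² · 29
Common: 2 = 2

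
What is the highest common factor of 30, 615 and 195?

15

gcd(30, 615): 615 = 20·30 + 15; 30 = 2·15 + 0 → 15
gcd(15, 195): 195 = 13·15 + 0 → 15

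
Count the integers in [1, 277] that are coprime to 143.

Prime factors of 143: 11, 13. Count integers ≤ 277 divisible by none of them.
By inclusion–exclusion: 277 − ⌊277/11⌋ − ⌊277/13⌋ + ⌊277/143⌋ = 232.

232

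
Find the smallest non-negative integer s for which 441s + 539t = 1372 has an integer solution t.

8

Euclid: 539 = 1·441 + 98; 441 = 4·98 + 49; 98 = 2·49 + 0 → gcd = 49; 1372 = 49·28.
Back-substitution yields 441·(5) + 539·(-4) = 49, so one solution is s = 5·28 = 140, t = -4·28 = -112.
Solutions in s differ by 539/49 = 11; the one in [0, 11) is 140 mod 11 = 8.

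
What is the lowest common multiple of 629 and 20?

629 = 17 · 37; 20 = 2² · 5
max exponents: 2² · 5 · 17 · 37 = 12580

12580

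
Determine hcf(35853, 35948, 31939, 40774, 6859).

19

gcd(35853, 35948): 35948 = 1·35853 + 95; 35853 = 377·95 + 38; 95 = 2·38 + 19; 38 = 2·19 + 0 → 19
gcd(19, 31939): 31939 = 1681·19 + 0 → 19
gcd(19, 40774): 40774 = 2146·19 + 0 → 19
gcd(19, 6859): 6859 = 361·19 + 0 → 19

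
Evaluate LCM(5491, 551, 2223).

5491 = 17² · 19; 551 = 19 · 29; 2223 = 3² · 13 · 19
lcm takes max exponent of each prime: 3² · 13 · 17² · 19 · 29 = 18630963

18630963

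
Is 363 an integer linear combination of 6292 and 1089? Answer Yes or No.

By Bézout, 6292x + 1089y = 363 has integer solutions iff gcd(6292, 1089) | 363.
Euclid: 6292 = 5·1089 + 847; 1089 = 1·847 + 242; 847 = 3·242 + 121; 242 = 2·121 + 0. gcd = 121; 363 mod 121 = 0. Yes.

Yes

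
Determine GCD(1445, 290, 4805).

5

gcd(1445, 290): 1445 = 4·290 + 285; 290 = 1·285 + 5; 285 = 57·5 + 0 → 5
gcd(5, 4805): 4805 = 961·5 + 0 → 5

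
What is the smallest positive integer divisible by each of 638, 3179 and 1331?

638 = 2 · 11 · 29; 3179 = 11 · 17²; 1331 = 11³
lcm takes max exponent of each prime: 2 · 11³ · 17² · 29 = 22310222

22310222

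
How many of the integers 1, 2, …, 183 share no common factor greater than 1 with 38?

Prime factors of 38: 2, 19. Count integers ≤ 183 divisible by none of them.
By inclusion–exclusion: 183 − ⌊183/2⌋ − ⌊183/19⌋ + ⌊183/38⌋ = 87.

87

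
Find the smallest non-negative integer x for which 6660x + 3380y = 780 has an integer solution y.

26

Euclid: 6660 = 1·3380 + 3280; 3380 = 1·3280 + 100; 3280 = 32·100 + 80; 100 = 1·80 + 20; 80 = 4·20 + 0 → gcd = 20; 780 = 20·39.
Back-substitution yields 6660·(-34) + 3380·(67) = 20, so one solution is x = -34·39 = -1326, y = 67·39 = 2613.
Solutions in x differ by 3380/20 = 169; the one in [0, 169) is -1326 mod 169 = 26.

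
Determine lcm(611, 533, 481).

611 = 13 · 47; 533 = 13 · 41; 481 = 13 · 37
lcm takes max exponent of each prime: 13 · 37 · 41 · 47 = 926887

926887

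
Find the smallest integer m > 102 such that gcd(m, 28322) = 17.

Multiples of 17 above 102: 17·7, 17·8, … . Need the cofactor coprime to 28322/17 = 1666.
Checking s = 7, 8, … the first with gcd(s, 1666) = 1 is s = 9, giving 153.

153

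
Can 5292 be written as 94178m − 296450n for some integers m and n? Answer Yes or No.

Yes

By Bézout, 94178m − 296450n = 5292 has integer solutions iff gcd(94178, 296450) | 5292.
Euclid: 296450 = 3·94178 + 13916; 94178 = 6·13916 + 10682; 13916 = 1·10682 + 3234; 10682 = 3·3234 + 980; 3234 = 3·980 + 294; 980 = 3·294 + 98; 294 = 3·98 + 0. gcd = 98; 5292 mod 98 = 0. Yes.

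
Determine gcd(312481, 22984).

312481 = 13² · 43²
22984 = 2³ · 13² · 17
Common: 13² = 169

169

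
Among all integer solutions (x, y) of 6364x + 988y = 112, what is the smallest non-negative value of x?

211

gcd(6364, 988) = 4 (Euclid: 6364 = 6·988 + 436; 988 = 2·436 + 116; 436 = 3·116 + 88; 116 = 1·88 + 28; 88 = 3·28 + 4; 28 = 7·4 + 0), and 4 | 112.
Extended Euclid: 6364·(34) + 988·(-219) = 4. Scale by 28: x₀ = 952.
General solution x = x₀ + 247t; reducing mod 247 gives x = 211 (and y = -1359).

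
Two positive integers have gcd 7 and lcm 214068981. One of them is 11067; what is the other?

m·n = gcd·lcm = 7·214068981 = 1498482867, so n = 1498482867/11067 = 135401.

135401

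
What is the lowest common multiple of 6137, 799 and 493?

lcm(6137, 799) = 6137·799/gcd = 4903463/17 = 288439
lcm(288439, 493) = 288439·493/gcd = 142200427/17 = 8364731

8364731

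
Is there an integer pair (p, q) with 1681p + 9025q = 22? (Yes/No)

gcd(1681, 9025): 9025 = 5·1681 + 620; 1681 = 2·620 + 441; 620 = 1·441 + 179; 441 = 2·179 + 83; 179 = 2·83 + 13; 83 = 6·13 + 5; 13 = 2·5 + 3; 5 = 1·3 + 2; 3 = 1·2 + 1; 2 = 2·1 + 0 → 1
1 divides 22, so a solution exists.

Yes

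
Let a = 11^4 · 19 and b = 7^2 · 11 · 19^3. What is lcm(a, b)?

4920708331

max exponent per prime: 7^2 · 11^4 · 19^3 = 4920708331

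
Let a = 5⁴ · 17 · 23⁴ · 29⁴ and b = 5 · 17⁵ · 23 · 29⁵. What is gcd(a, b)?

min exponent per shared prime: 5 · 17 · 23 · 29⁴ = 1382734355

1382734355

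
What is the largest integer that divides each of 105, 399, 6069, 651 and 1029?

gcd(105, 399): 399 = 3·105 + 84; 105 = 1·84 + 21; 84 = 4·21 + 0 → 21
gcd(21, 6069): 6069 = 289·21 + 0 → 21
gcd(21, 651): 651 = 31·21 + 0 → 21
gcd(21, 1029): 1029 = 49·21 + 0 → 21

21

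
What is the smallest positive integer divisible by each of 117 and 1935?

117 = 3² · 13; 1935 = 3² · 5 · 43
max exponents: 3² · 5 · 13 · 43 = 25155

25155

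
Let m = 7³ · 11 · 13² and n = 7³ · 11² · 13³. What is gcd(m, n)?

637637

min exponent per shared prime: 7³ · 11 · 13² = 637637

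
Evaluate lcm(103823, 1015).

105380345

103823 = 47³; 1015 = 5 · 7 · 29
max exponents: 5 · 7 · 29 · 47³ = 105380345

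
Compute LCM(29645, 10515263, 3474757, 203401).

2646032337533585

29645 = 5 · 7² · 11²; 10515263 = 11² · 43² · 47; 3474757 = 11² · 13 · 47²; 203401 = 11² · 41²
lcm takes max exponent of each prime: 5 · 7² · 11² · 13 · 41² · 43² · 47² = 2646032337533585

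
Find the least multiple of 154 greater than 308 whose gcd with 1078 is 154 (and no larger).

1078 = 154·7. Any k with gcd(k, 1078) = 154 is a multiple of 154, say 154s, with s coprime to 7.
Need s > 308/154, so s ≥ 3. First s ≥ 3 with gcd(s, 7) = 1 is s = 3. Thus k = 154·3 = 462.

462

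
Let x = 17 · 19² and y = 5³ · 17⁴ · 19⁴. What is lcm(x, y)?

max exponent per prime: 5³ · 17⁴ · 19⁴ = 1360567530125

1360567530125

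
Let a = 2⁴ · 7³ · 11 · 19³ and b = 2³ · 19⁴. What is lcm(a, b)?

7867218128

max exponent per prime: 2⁴ · 7³ · 11 · 19⁴ = 7867218128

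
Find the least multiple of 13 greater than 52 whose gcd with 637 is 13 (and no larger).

65

Multiples of 13 above 52: 13·5, 13·6, … . Need the cofactor coprime to 637/13 = 49.
Checking s = 5, 6, … the first with gcd(s, 49) = 1 is s = 5, giving 65.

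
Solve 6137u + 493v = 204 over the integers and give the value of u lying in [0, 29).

21

gcd(6137, 493) = 17 (Euclid: 6137 = 12·493 + 221; 493 = 2·221 + 51; 221 = 4·51 + 17; 51 = 3·17 + 0), and 17 | 204.
Extended Euclid: 6137·(9) + 493·(-112) = 17. Scale by 12: u₀ = 108.
General solution u = u₀ + 29t; reducing mod 29 gives u = 21 (and v = -261).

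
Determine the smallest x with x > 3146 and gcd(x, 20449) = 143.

20449 = 143·143. Any x with gcd(x, 20449) = 143 is a multiple of 143, say 143s, with s coprime to 143.
Need s > 3146/143, so s ≥ 23. First s ≥ 23 with gcd(s, 143) = 1 is s = 23. Thus x = 143·23 = 3289.

3289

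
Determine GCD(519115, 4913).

519115 = 5 · 47³
4913 = 17³
Common: 1 = 1

1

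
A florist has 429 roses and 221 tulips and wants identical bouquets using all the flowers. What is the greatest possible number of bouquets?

429 = 3 · 11 · 13
221 = 13 · 17
Common: 13 = 13

13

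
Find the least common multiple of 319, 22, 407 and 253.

319 = 11 · 29; 22 = 2 · 11; 407 = 11 · 37; 253 = 11 · 23
lcm takes max exponent of each prime: 2 · 11 · 23 · 29 · 37 = 542938

542938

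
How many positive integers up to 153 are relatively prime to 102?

48

102 = 2·3·17. Inclusion–exclusion on these primes:
153 − ⌊153/2⌋ − ⌊153/3⌋ − ⌊153/17⌋ + ⌊153/6⌋ + ⌊153/34⌋ + ⌊153/51⌋ − ⌊153/102⌋ = 48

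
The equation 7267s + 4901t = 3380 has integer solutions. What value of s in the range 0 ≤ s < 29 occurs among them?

Euclid: 7267 = 1·4901 + 2366; 4901 = 2·2366 + 169; 2366 = 14·169 + 0 → gcd = 169; 3380 = 169·20.
Back-substitution yields 7267·(-2) + 4901·(3) = 169, so one solution is s = -2·20 = -40, t = 3·20 = 60.
Solutions in s differ by 4901/169 = 29; the one in [0, 29) is -40 mod 29 = 18.

18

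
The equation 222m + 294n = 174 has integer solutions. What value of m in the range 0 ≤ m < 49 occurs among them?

gcd(222, 294) = 6 (Euclid: 294 = 1·222 + 72; 222 = 3·72 + 6; 72 = 12·6 + 0), and 6 | 174.
Extended Euclid: 222·(4) + 294·(-3) = 6. Scale by 29: m₀ = 116.
General solution m = m₀ + 49t; reducing mod 49 gives m = 18 (and n = -13).

18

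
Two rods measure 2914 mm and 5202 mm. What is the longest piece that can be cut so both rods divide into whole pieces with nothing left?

2

Euclid: 5202 = 1·2914 + 2288; 2914 = 1·2288 + 626; 2288 = 3·626 + 410; 626 = 1·410 + 216; 410 = 1·216 + 194; 216 = 1·194 + 22; 194 = 8·22 + 18; 22 = 1·18 + 4; 18 = 4·4 + 2; 4 = 2·2 + 0. Last nonzero remainder: 2.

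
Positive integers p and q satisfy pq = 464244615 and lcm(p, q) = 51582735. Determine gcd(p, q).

From gcd × lcm = pq: gcd = 464244615 / 51582735 = 9.

9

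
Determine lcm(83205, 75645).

139867605

gcd first: 83205 = 1·75645 + 7560; 75645 = 10·7560 + 45; 7560 = 168·45 + 0 → gcd = 45
lcm = 83205·75645/gcd = 6294042225/45 = 139867605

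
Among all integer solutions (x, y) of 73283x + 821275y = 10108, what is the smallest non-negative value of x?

101

Reduce mod 821275: 73283x ≡ 10108 (mod 821275). With g = gcd(73283, 821275) = 2527 dividing 10108, divide through: 29x ≡ 4 (mod 325).
Since gcd(29, 325) = 1, x ≡ 4·(29)⁻¹ ≡ 101 (mod 325). Smallest non-negative: 101.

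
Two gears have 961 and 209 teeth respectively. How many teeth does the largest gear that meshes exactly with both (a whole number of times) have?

961 = 31²
209 = 11 · 19
Common: 1 = 1

1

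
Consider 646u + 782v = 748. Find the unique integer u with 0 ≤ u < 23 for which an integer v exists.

gcd(646, 782) = 34 (Euclid: 782 = 1·646 + 136; 646 = 4·136 + 102; 136 = 1·102 + 34; 102 = 3·34 + 0), and 34 | 748.
Extended Euclid: 646·(-6) + 782·(5) = 34. Scale by 22: u₀ = -132.
General solution u = u₀ + 23t; reducing mod 23 gives u = 6 (and v = -4).

6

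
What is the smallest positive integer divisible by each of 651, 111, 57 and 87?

651 = 3 · 7 · 31; 111 = 3 · 37; 57 = 3 · 19; 87 = 3 · 29
lcm takes max exponent of each prime: 3 · 7 · 19 · 29 · 31 · 37 = 13271937

13271937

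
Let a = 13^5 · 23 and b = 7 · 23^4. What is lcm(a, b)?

727321030891

max exponent per prime: 7 · 13^5 · 23^4 = 727321030891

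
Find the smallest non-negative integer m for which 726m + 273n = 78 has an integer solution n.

52

Euclid: 726 = 2·273 + 180; 273 = 1·180 + 93; 180 = 1·93 + 87; 93 = 1·87 + 6; 87 = 14·6 + 3; 6 = 2·3 + 0 → gcd = 3; 78 = 3·26.
Back-substitution yields 726·(44) + 273·(-117) = 3, so one solution is m = 44·26 = 1144, n = -117·26 = -3042.
Solutions in m differ by 273/3 = 91; the one in [0, 91) is 1144 mod 91 = 52.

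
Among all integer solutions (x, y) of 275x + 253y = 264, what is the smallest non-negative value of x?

12

Reduce mod 253: 275x ≡ 264 (mod 253). With g = gcd(275, 253) = 11 dividing 264, divide through: 25x ≡ 24 (mod 23).
Since gcd(25, 23) = 1, x ≡ 24·(25)⁻¹ ≡ 12 (mod 23). Smallest non-negative: 12.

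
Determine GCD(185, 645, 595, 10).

5

gcd(185, 645): 645 = 3·185 + 90; 185 = 2·90 + 5; 90 = 18·5 + 0 → 5
gcd(5, 595): 595 = 119·5 + 0 → 5
gcd(5, 10): 10 = 2·5 + 0 → 5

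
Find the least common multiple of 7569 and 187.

gcd first: 7569 = 40·187 + 89; 187 = 2·89 + 9; 89 = 9·9 + 8; 9 = 1·8 + 1; 8 = 8·1 + 0 → gcd = 1
lcm = 7569·187/gcd = 1415403/1 = 1415403

1415403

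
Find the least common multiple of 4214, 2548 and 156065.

4214 = 2 · 7² · 43; 2548 = 2² · 7² · 13; 156065 = 5 · 7⁴ · 13
lcm takes max exponent of each prime: 2² · 5 · 7⁴ · 13 · 43 = 26843180

26843180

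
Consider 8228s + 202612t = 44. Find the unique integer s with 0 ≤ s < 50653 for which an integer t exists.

Euclid: 202612 = 24·8228 + 5140; 8228 = 1·5140 + 3088; 5140 = 1·3088 + 2052; 3088 = 1·2052 + 1036; 2052 = 1·1036 + 1016; 1036 = 1·1016 + 20; 1016 = 50·20 + 16; 20 = 1·16 + 4; 16 = 4·4 + 0 → gcd = 4; 44 = 4·11.
Back-substitution yields 8228·(10170) + 202612·(-413) = 4, so one solution is s = 10170·11 = 111870, t = -413·11 = -4543.
Solutions in s differ by 202612/4 = 50653; the one in [0, 50653) is 111870 mod 50653 = 10564.

10564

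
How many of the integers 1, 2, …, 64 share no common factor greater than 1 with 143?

143 = 11·13. Inclusion–exclusion on these primes:
64 − ⌊64/11⌋ − ⌊64/13⌋ + ⌊64/143⌋ = 55

55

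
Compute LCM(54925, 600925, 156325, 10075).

116485104775

54925 = 5² · 13³; 600925 = 5² · 13 · 43²; 156325 = 5² · 13² · 37; 10075 = 5² · 13 · 31
lcm takes max exponent of each prime: 5² · 13³ · 31 · 37 · 43² = 116485104775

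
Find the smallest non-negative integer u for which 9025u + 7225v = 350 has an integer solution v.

Reduce mod 7225: 9025u ≡ 350 (mod 7225). With g = gcd(9025, 7225) = 25 dividing 350, divide through: 361u ≡ 14 (mod 289).
Since gcd(361, 289) = 1, u ≡ 14·(361)⁻¹ ≡ 233 (mod 289). Smallest non-negative: 233.

233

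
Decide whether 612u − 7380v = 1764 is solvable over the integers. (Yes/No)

Yes

By Bézout, 612u − 7380v = 1764 has integer solutions iff gcd(612, 7380) | 1764.
Euclid: 7380 = 12·612 + 36; 612 = 17·36 + 0. gcd = 36; 1764 mod 36 = 0. Yes.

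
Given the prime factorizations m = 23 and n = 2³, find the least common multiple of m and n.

184

max exponent per prime: 2³ · 23 = 184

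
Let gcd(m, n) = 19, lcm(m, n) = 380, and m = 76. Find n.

m·n = gcd·lcm = 19·380 = 7220, so n = 7220/76 = 95.

95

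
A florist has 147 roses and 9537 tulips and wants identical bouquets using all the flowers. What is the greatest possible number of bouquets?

3

Euclid: 9537 = 64·147 + 129; 147 = 1·129 + 18; 129 = 7·18 + 3; 18 = 6·3 + 0. Last nonzero remainder: 3.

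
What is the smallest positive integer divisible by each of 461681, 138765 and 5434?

151426751190

461681 = 11 · 19 · 47²; 138765 = 3 · 5 · 11 · 29²; 5434 = 2 · 11 · 13 · 19
lcm takes max exponent of each prime: 2 · 3 · 5 · 11 · 13 · 19 · 29² · 47² = 151426751190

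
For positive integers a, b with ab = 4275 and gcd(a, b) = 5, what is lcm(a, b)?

855

gcd·lcm = product, so lcm = 4275/5 = 855.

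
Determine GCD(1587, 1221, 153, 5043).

3

gcd(1587, 1221): 1587 = 1·1221 + 366; 1221 = 3·366 + 123; 366 = 2·123 + 120; 123 = 1·120 + 3; 120 = 40·3 + 0 → 3
gcd(3, 153): 153 = 51·3 + 0 → 3
gcd(3, 5043): 5043 = 1681·3 + 0 → 3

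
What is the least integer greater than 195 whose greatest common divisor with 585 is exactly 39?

Multiples of 39 above 195: 39·6, 39·7, … . Need the cofactor coprime to 585/39 = 15.
Checking s = 6, 7, … the first with gcd(s, 15) = 1 is s = 7, giving 273.

273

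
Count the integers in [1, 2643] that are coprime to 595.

595 = 5·7·17. Inclusion–exclusion on these primes:
2643 − ⌊2643/5⌋ − ⌊2643/7⌋ − ⌊2643/17⌋ + ⌊2643/35⌋ + ⌊2643/85⌋ + ⌊2643/119⌋ − ⌊2643/595⌋ = 1707

1707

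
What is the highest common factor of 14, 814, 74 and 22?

14 = 2 · 7; 814 = 2 · 11 · 37; 74 = 2 · 37; 22 = 2 · 11
gcd takes min exponent of each prime: 2 = 2

2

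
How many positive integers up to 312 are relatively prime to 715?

715 = 5·11·13. Inclusion–exclusion on these primes:
312 − ⌊312/5⌋ − ⌊312/11⌋ − ⌊312/13⌋ + ⌊312/55⌋ + ⌊312/65⌋ + ⌊312/143⌋ − ⌊312/715⌋ = 209

209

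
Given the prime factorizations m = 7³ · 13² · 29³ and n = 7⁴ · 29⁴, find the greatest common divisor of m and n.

min exponent per shared prime: 7³ · 29³ = 8365427

8365427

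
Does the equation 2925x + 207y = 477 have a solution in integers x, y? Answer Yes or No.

Yes

gcd(2925, 207): 2925 = 14·207 + 27; 207 = 7·27 + 18; 27 = 1·18 + 9; 18 = 2·9 + 0 → 9
9 divides 477, so a solution exists.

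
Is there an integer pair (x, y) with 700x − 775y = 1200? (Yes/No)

By Bézout, 700x − 775y = 1200 has integer solutions iff gcd(700, 775) | 1200.
Euclid: 775 = 1·700 + 75; 700 = 9·75 + 25; 75 = 3·25 + 0. gcd = 25; 1200 mod 25 = 0. Yes.

Yes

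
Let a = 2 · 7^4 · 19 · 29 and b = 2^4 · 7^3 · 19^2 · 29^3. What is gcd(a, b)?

min exponent per shared prime: 2 · 7^3 · 19 · 29 = 377986

377986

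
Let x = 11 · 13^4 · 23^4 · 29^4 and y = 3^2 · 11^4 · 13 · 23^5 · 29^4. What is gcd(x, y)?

min exponent per shared prime: 11 · 13 · 23^4 · 29^4 = 28303449791903

28303449791903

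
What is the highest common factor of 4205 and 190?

5

4205 = 5 · 29²
190 = 2 · 5 · 19
Common: 5 = 5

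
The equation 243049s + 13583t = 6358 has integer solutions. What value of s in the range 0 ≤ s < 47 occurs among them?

5

gcd(243049, 13583) = 289 (Euclid: 243049 = 17·13583 + 12138; 13583 = 1·12138 + 1445; 12138 = 8·1445 + 578; 1445 = 2·578 + 289; 578 = 2·289 + 0), and 289 | 6358.
Extended Euclid: 243049·(-19) + 13583·(340) = 289. Scale by 22: s₀ = -418.
General solution s = s₀ + 47k; reducing mod 47 gives s = 5 (and t = -89).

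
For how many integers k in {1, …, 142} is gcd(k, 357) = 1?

357 = 3·7·17. Inclusion–exclusion on these primes:
142 − ⌊142/3⌋ − ⌊142/7⌋ − ⌊142/17⌋ + ⌊142/21⌋ + ⌊142/51⌋ + ⌊142/119⌋ − ⌊142/357⌋ = 76

76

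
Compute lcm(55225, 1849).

gcd first: 55225 = 29·1849 + 1604; 1849 = 1·1604 + 245; 1604 = 6·245 + 134; 245 = 1·134 + 111; 134 = 1·111 + 23; 111 = 4·23 + 19; 23 = 1·19 + 4; 19 = 4·4 + 3; 4 = 1·3 + 1; 3 = 3·1 + 0 → gcd = 1
lcm = 55225·1849/gcd = 102111025/1 = 102111025

102111025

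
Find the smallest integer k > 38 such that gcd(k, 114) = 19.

95

Multiples of 19 above 38: 19·3, 19·4, … . Need the cofactor coprime to 114/19 = 6.
Checking s = 3, 4, … the first with gcd(s, 6) = 1 is s = 5, giving 95.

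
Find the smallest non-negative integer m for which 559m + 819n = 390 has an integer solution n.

30

Reduce mod 819: 559m ≡ 390 (mod 819). With g = gcd(559, 819) = 13 dividing 390, divide through: 43m ≡ 30 (mod 63).
Since gcd(43, 63) = 1, m ≡ 30·(43)⁻¹ ≡ 30 (mod 63). Smallest non-negative: 30.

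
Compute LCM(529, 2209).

529 = 23²; 2209 = 47²
max exponents: 23² · 47² = 1168561

1168561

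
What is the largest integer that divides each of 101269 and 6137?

17

101269 = 7 · 17 · 23 · 37
6137 = 17 · 19²
Common: 17 = 17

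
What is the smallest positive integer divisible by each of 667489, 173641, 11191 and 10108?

278681997412

lcm(667489, 173641) = 667489·173641/gcd = 115903457449/361 = 321062209
lcm(321062209, 11191) = 321062209·11191/gcd = 3593007180919/361 = 9952928479
lcm(9952928479, 10108) = 9952928479·10108/gcd = 100604201065732/361 = 278681997412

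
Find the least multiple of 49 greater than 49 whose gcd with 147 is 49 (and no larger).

147 = 49·3. Any x with gcd(x, 147) = 49 is a multiple of 49, say 49s, with s coprime to 3.
Need s > 49/49, so s ≥ 2. First s ≥ 2 with gcd(s, 3) = 1 is s = 2. Thus x = 49·2 = 98.

98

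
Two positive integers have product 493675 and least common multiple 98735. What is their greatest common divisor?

gcd·lcm = product, so gcd = 493675/98735 = 5.

5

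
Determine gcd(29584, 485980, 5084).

4

29584 = 2⁴ · 43²; 485980 = 2² · 5 · 11 · 47²; 5084 = 2² · 31 · 41
gcd takes min exponent of each prime: 2² = 4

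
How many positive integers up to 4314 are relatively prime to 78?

Prime factors of 78: 2, 3, 13. Count integers ≤ 4314 divisible by none of them.
By inclusion–exclusion: 4314 − ⌊4314/2⌋ − ⌊4314/3⌋ − ⌊4314/13⌋ + ⌊4314/6⌋ + ⌊4314/26⌋ + ⌊4314/39⌋ − ⌊4314/78⌋ = 1327.

1327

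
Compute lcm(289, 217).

gcd first: 289 = 1·217 + 72; 217 = 3·72 + 1; 72 = 72·1 + 0 → gcd = 1
lcm = 289·217/gcd = 62713/1 = 62713

62713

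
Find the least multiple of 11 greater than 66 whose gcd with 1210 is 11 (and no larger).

Multiples of 11 above 66: 11·7, 11·8, … . Need the cofactor coprime to 1210/11 = 110.
Checking s = 7, 8, … the first with gcd(s, 110) = 1 is s = 7, giving 77.

77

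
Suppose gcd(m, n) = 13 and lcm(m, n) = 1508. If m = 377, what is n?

52

m·n = gcd·lcm = 13·1508 = 19604, so n = 19604/377 = 52.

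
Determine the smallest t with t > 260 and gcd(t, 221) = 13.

gcd(t, 221) = 13 forces 13 | t; write t = 13s. Then gcd(13s, 13·17) = 13·gcd(s, 17), so need gcd(s, 17) = 1.
13s > 260 gives s ≥ 21. The least s ≥ 21 coprime to 17 is 21, so t = 13·21 = 273.

273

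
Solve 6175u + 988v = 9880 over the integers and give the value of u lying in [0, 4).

0

Euclid: 6175 = 6·988 + 247; 988 = 4·247 + 0 → gcd = 247; 9880 = 247·40.
Back-substitution yields 6175·(1) + 988·(-6) = 247, so one solution is u = 1·40 = 40, v = -6·40 = -240.
Solutions in u differ by 988/247 = 4; the one in [0, 4) is 40 mod 4 = 0.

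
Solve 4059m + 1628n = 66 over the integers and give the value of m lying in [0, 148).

gcd(4059, 1628) = 11 (Euclid: 4059 = 2·1628 + 803; 1628 = 2·803 + 22; 803 = 36·22 + 11; 22 = 2·11 + 0), and 11 | 66.
Extended Euclid: 4059·(73) + 1628·(-182) = 11. Scale by 6: m₀ = 438.
General solution m = m₀ + 148t; reducing mod 148 gives m = 142 (and n = -354).

142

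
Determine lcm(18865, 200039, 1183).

91108762745

18865 = 5 · 7³ · 11; 200039 = 7 · 17 · 41²; 1183 = 7 · 13²
lcm takes max exponent of each prime: 5 · 7³ · 11 · 13² · 17 · 41² = 91108762745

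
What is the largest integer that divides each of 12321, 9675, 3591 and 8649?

9

12321 = 3² · 37²; 9675 = 3² · 5² · 43; 3591 = 3³ · 7 · 19; 8649 = 3² · 31²
gcd takes min exponent of each prime: 3² = 9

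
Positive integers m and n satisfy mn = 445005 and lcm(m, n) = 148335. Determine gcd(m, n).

3

gcd·lcm = product, so gcd = 445005/148335 = 3.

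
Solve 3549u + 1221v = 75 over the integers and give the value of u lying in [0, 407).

Euclid: 3549 = 2·1221 + 1107; 1221 = 1·1107 + 114; 1107 = 9·114 + 81; 114 = 1·81 + 33; 81 = 2·33 + 15; 33 = 2·15 + 3; 15 = 5·3 + 0 → gcd = 3; 75 = 3·25.
Back-substitution yields 3549·(-75) + 1221·(218) = 3, so one solution is u = -75·25 = -1875, v = 218·25 = 5450.
Solutions in u differ by 1221/3 = 407; the one in [0, 407) is -1875 mod 407 = 160.

160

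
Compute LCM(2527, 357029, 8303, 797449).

2527 = 7 · 19²; 357029 = 19² · 23 · 43; 8303 = 19² · 23; 797449 = 19² · 47²
lcm takes max exponent of each prime: 7 · 19² · 23 · 43 · 47² = 5520739427

5520739427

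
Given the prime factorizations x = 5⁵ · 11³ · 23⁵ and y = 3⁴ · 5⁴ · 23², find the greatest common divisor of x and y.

min exponent per shared prime: 5⁴ · 23² = 330625

330625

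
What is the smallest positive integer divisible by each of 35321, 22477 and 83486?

35321 = 11 · 13² · 19; 22477 = 7 · 13² · 19; 83486 = 2 · 13³ · 19
lcm takes max exponent of each prime: 2 · 7 · 11 · 13³ · 19 = 6428422

6428422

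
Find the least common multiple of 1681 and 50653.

gcd first: 50653 = 30·1681 + 223; 1681 = 7·223 + 120; 223 = 1·120 + 103; 120 = 1·103 + 17; 103 = 6·17 + 1; 17 = 17·1 + 0 → gcd = 1
lcm = 1681·50653/gcd = 85147693/1 = 85147693

85147693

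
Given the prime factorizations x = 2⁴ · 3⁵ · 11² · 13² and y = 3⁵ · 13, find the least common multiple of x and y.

max exponent per prime: 2⁴ · 3⁵ · 11² · 13² = 79505712

79505712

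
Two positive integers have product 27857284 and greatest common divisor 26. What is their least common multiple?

gcd·lcm = product, so lcm = 27857284/26 = 1071434.

1071434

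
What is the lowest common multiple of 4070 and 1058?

gcd first: 4070 = 3·1058 + 896; 1058 = 1·896 + 162; 896 = 5·162 + 86; 162 = 1·86 + 76; 86 = 1·76 + 10; 76 = 7·10 + 6; 10 = 1·6 + 4; 6 = 1·4 + 2; 4 = 2·2 + 0 → gcd = 2
lcm = 4070·1058/gcd = 4306060/2 = 2153030

2153030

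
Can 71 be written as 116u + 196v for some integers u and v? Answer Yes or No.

gcd(116, 196): 196 = 1·116 + 80; 116 = 1·80 + 36; 80 = 2·36 + 8; 36 = 4·8 + 4; 8 = 2·4 + 0 → 4
4 does not divide 71, so a solution does not exist.

No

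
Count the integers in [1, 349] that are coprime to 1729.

262

Prime factors of 1729: 7, 13, 19. Count integers ≤ 349 divisible by none of them.
By inclusion–exclusion: 349 − ⌊349/7⌋ − ⌊349/13⌋ − ⌊349/19⌋ + ⌊349/91⌋ + ⌊349/133⌋ + ⌊349/247⌋ − ⌊349/1729⌋ = 262.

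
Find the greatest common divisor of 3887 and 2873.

169

Euclid: 3887 = 1·2873 + 1014; 2873 = 2·1014 + 845; 1014 = 1·845 + 169; 845 = 5·169 + 0. Last nonzero remainder: 169.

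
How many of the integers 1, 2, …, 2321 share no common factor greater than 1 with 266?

266 = 2·7·19. Inclusion–exclusion on these primes:
2321 − ⌊2321/2⌋ − ⌊2321/7⌋ − ⌊2321/19⌋ + ⌊2321/14⌋ + ⌊2321/38⌋ + ⌊2321/133⌋ − ⌊2321/266⌋ = 943

943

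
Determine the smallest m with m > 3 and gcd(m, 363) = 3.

6

Multiples of 3 above 3: 3·2, 3·3, … . Need the cofactor coprime to 363/3 = 121.
Checking s = 2, 3, … the first with gcd(s, 121) = 1 is s = 2, giving 6.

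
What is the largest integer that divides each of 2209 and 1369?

2209 = 47²
1369 = 37²
Common: 1 = 1

1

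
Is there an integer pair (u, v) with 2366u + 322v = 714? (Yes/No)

Yes

gcd(2366, 322): 2366 = 7·322 + 112; 322 = 2·112 + 98; 112 = 1·98 + 14; 98 = 7·14 + 0 → 14
14 divides 714, so a solution exists.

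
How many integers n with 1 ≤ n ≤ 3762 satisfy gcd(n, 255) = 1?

255 = 3·5·17. Inclusion–exclusion on these primes:
3762 − ⌊3762/3⌋ − ⌊3762/5⌋ − ⌊3762/17⌋ + ⌊3762/15⌋ + ⌊3762/51⌋ + ⌊3762/85⌋ − ⌊3762/255⌋ = 1888

1888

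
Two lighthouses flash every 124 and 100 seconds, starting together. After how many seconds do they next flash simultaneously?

3100

124 = 2² · 31; 100 = 2² · 5²
max exponents: 2² · 5² · 31 = 3100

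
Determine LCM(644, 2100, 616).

1062600

644 = 2² · 7 · 23; 2100 = 2² · 3 · 5² · 7; 616 = 2³ · 7 · 11
lcm takes max exponent of each prime: 2³ · 3 · 5² · 7 · 11 · 23 = 1062600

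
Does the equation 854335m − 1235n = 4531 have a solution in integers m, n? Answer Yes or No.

By Bézout, 854335m − 1235n = 4531 has integer solutions iff gcd(854335, 1235) | 4531.
Euclid: 854335 = 691·1235 + 950; 1235 = 1·950 + 285; 950 = 3·285 + 95; 285 = 3·95 + 0. gcd = 95; 4531 mod 95 = 66. No.

No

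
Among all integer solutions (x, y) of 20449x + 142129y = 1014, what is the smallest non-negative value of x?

7

gcd(20449, 142129) = 169 (Euclid: 142129 = 6·20449 + 19435; 20449 = 1·19435 + 1014; 19435 = 19·1014 + 169; 1014 = 6·169 + 0), and 169 | 1014.
Extended Euclid: 20449·(-139) + 142129·(20) = 169. Scale by 6: x₀ = -834.
General solution x = x₀ + 841t; reducing mod 841 gives x = 7 (and y = -1).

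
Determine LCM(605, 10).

1210

gcd first: 605 = 60·10 + 5; 10 = 2·5 + 0 → gcd = 5
lcm = 605·10/gcd = 6050/5 = 1210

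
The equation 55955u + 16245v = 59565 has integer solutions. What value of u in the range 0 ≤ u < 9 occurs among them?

6

gcd(55955, 16245) = 1805 (Euclid: 55955 = 3·16245 + 7220; 16245 = 2·7220 + 1805; 7220 = 4·1805 + 0), and 1805 | 59565.
Extended Euclid: 55955·(-2) + 16245·(7) = 1805. Scale by 33: u₀ = -66.
General solution u = u₀ + 9t; reducing mod 9 gives u = 6 (and v = -17).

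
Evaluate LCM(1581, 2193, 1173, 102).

3127218

1581 = 3 · 17 · 31; 2193 = 3 · 17 · 43; 1173 = 3 · 17 · 23; 102 = 2 · 3 · 17
lcm takes max exponent of each prime: 2 · 3 · 17 · 23 · 31 · 43 = 3127218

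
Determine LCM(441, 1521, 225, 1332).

275757300

lcm(441, 1521) = 441·1521/gcd = 670761/9 = 74529
lcm(74529, 225) = 74529·225/gcd = 16769025/9 = 1863225
lcm(1863225, 1332) = 1863225·1332/gcd = 2481815700/9 = 275757300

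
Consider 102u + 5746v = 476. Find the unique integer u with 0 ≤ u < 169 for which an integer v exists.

61

Reduce mod 5746: 102u ≡ 476 (mod 5746). With g = gcd(102, 5746) = 34 dividing 476, divide through: 3u ≡ 14 (mod 169).
Since gcd(3, 169) = 1, u ≡ 14·(3)⁻¹ ≡ 61 (mod 169). Smallest non-negative: 61.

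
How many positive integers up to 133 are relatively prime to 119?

Prime factors of 119: 7, 17. Count integers ≤ 133 divisible by none of them.
By inclusion–exclusion: 133 − ⌊133/7⌋ − ⌊133/17⌋ + ⌊133/119⌋ = 108.

108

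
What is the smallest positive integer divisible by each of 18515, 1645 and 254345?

6323779735

lcm(18515, 1645) = 18515·1645/gcd = 30457175/35 = 870205
lcm(870205, 254345) = 870205·254345/gcd = 221332290725/35 = 6323779735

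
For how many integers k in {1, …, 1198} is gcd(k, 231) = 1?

Prime factors of 231: 3, 7, 11. Count integers ≤ 1198 divisible by none of them.
By inclusion–exclusion: 1198 − ⌊1198/3⌋ − ⌊1198/7⌋ − ⌊1198/11⌋ + ⌊1198/21⌋ + ⌊1198/33⌋ + ⌊1198/77⌋ − ⌊1198/231⌋ = 623.

623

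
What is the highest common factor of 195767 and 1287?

143

Euclid: 195767 = 152·1287 + 143; 1287 = 9·143 + 0. Last nonzero remainder: 143.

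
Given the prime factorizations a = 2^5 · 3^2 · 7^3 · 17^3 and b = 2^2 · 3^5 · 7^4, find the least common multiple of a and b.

91726574688

max exponent per prime: 2^5 · 3^5 · 7^4 · 17^3 = 91726574688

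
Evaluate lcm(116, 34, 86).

116 = 2² · 29; 34 = 2 · 17; 86 = 2 · 43
lcm takes max exponent of each prime: 2² · 17 · 29 · 43 = 84796

84796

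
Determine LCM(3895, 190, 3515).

lcm(3895, 190) = 3895·190/gcd = 740050/95 = 7790
lcm(7790, 3515) = 7790·3515/gcd = 27381850/95 = 288230

288230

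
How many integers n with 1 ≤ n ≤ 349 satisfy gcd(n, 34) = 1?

165

Prime factors of 34: 2, 17. Count integers ≤ 349 divisible by none of them.
By inclusion–exclusion: 349 − ⌊349/2⌋ − ⌊349/17⌋ + ⌊349/34⌋ = 165.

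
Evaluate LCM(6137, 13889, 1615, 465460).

lcm(6137, 13889) = 6137·13889/gcd = 85236793/323 = 263891
lcm(263891, 1615) = 263891·1615/gcd = 426183965/323 = 1319455
lcm(1319455, 465460) = 1319455·465460/gcd = 614153524300/85 = 7225335580

7225335580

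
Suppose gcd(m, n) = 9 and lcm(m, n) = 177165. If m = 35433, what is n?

m·n = gcd·lcm = 9·177165 = 1594485, so n = 1594485/35433 = 45.

45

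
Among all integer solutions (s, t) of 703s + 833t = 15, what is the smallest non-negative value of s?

Reduce mod 833: 703s ≡ 15 (mod 833). With g = gcd(703, 833) = 1 dividing 15, divide through: 703s ≡ 15 (mod 833).
Since gcd(703, 833) = 1, s ≡ 15·(703)⁻¹ ≡ 96 (mod 833). Smallest non-negative: 96.

96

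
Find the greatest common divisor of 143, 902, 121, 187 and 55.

gcd(143, 902): 902 = 6·143 + 44; 143 = 3·44 + 11; 44 = 4·11 + 0 → 11
gcd(11, 121): 121 = 11·11 + 0 → 11
gcd(11, 187): 187 = 17·11 + 0 → 11
gcd(11, 55): 55 = 5·11 + 0 → 11

11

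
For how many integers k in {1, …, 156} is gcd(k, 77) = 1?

77 = 7·11. Inclusion–exclusion on these primes:
156 − ⌊156/7⌋ − ⌊156/11⌋ + ⌊156/77⌋ = 122

122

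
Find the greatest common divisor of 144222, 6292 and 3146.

144222 = 2 · 3 · 13 · 43²; 6292 = 2² · 11² · 13; 3146 = 2 · 11² · 13
gcd takes min exponent of each prime: 2 · 13 = 26

26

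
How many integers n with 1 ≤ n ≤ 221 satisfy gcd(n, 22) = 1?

101

22 = 2·11. Inclusion–exclusion on these primes:
221 − ⌊221/2⌋ − ⌊221/11⌋ + ⌊221/22⌋ = 101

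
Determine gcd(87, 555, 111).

3

87 = 3 · 29; 555 = 3 · 5 · 37; 111 = 3 · 37
gcd takes min exponent of each prime: 3 = 3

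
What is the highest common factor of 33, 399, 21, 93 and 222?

3

gcd(33, 399): 399 = 12·33 + 3; 33 = 11·3 + 0 → 3
gcd(3, 21): 21 = 7·3 + 0 → 3
gcd(3, 93): 93 = 31·3 + 0 → 3
gcd(3, 222): 222 = 74·3 + 0 → 3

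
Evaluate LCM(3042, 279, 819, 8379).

87795162

lcm(3042, 279) = 3042·279/gcd = 848718/9 = 94302
lcm(94302, 819) = 94302·819/gcd = 77233338/117 = 660114
lcm(660114, 8379) = 660114·8379/gcd = 5531095206/63 = 87795162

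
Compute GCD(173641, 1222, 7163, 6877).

gcd(173641, 1222): 173641 = 142·1222 + 117; 1222 = 10·117 + 52; 117 = 2·52 + 13; 52 = 4·13 + 0 → 13
gcd(13, 7163): 7163 = 551·13 + 0 → 13
gcd(13, 6877): 6877 = 529·13 + 0 → 13

13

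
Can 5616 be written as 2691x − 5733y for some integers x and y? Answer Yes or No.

By Bézout, 2691x − 5733y = 5616 has integer solutions iff gcd(2691, 5733) | 5616.
Euclid: 5733 = 2·2691 + 351; 2691 = 7·351 + 234; 351 = 1·234 + 117; 234 = 2·117 + 0. gcd = 117; 5616 mod 117 = 0. Yes.

Yes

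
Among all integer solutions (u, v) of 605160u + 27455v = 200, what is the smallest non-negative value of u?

gcd(605160, 27455) = 5 (Euclid: 605160 = 22·27455 + 1150; 27455 = 23·1150 + 1005; 1150 = 1·1005 + 145; 1005 = 6·145 + 135; 145 = 1·135 + 10; 135 = 13·10 + 5; 10 = 2·5 + 0), and 5 | 200.
Extended Euclid: 605160·(-2650) + 27455·(58411) = 5. Scale by 40: u₀ = -106000.
General solution u = u₀ + 5491t; reducing mod 5491 gives u = 3820 (and v = -84200).

3820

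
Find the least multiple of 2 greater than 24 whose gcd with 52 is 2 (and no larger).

52 = 2·26. Any t with gcd(t, 52) = 2 is a multiple of 2, say 2s, with s coprime to 26.
Need s > 24/2, so s ≥ 13. First s ≥ 13 with gcd(s, 26) = 1 is s = 15. Thus t = 2·15 = 30.

30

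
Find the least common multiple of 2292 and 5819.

gcd first: 5819 = 2·2292 + 1235; 2292 = 1·1235 + 1057; 1235 = 1·1057 + 178; 1057 = 5·178 + 167; 178 = 1·167 + 11; 167 = 15·11 + 2; 11 = 5·2 + 1; 2 = 2·1 + 0 → gcd = 1
lcm = 2292·5819/gcd = 13337148/1 = 13337148

13337148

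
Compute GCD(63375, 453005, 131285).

gcd(63375, 453005): 453005 = 7·63375 + 9380; 63375 = 6·9380 + 7095; 9380 = 1·7095 + 2285; 7095 = 3·2285 + 240; 2285 = 9·240 + 125; 240 = 1·125 + 115; 125 = 1·115 + 10; 115 = 11·10 + 5; 10 = 2·5 + 0 → 5
gcd(5, 131285): 131285 = 26257·5 + 0 → 5

5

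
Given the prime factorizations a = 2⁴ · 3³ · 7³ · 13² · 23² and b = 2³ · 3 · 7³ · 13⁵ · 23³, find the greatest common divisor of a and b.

min exponent per shared prime: 2³ · 3 · 7³ · 13² · 23² = 735949032

735949032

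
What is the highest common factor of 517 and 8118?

517 = 11 · 47
8118 = 2 · 3² · 11 · 41
Common: 11 = 11

11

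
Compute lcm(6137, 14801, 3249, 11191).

6137 = 17 · 19²; 14801 = 19² · 41; 3249 = 3² · 19²; 11191 = 19² · 31
lcm takes max exponent of each prime: 3² · 17 · 19² · 31 · 41 = 70201143

70201143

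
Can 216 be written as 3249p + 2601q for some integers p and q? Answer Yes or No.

Yes

gcd(3249, 2601): 3249 = 1·2601 + 648; 2601 = 4·648 + 9; 648 = 72·9 + 0 → 9
9 divides 216, so a solution exists.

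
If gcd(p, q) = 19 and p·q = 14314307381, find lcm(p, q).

gcd·lcm = product, so lcm = 14314307381/19 = 753384599.

753384599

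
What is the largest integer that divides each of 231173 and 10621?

19

Euclid: 231173 = 21·10621 + 8132; 10621 = 1·8132 + 2489; 8132 = 3·2489 + 665; 2489 = 3·665 + 494; 665 = 1·494 + 171; 494 = 2·171 + 152; 171 = 1·152 + 19; 152 = 8·19 + 0. Last nonzero remainder: 19.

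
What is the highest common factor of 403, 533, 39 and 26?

13

403 = 13 · 31; 533 = 13 · 41; 39 = 3 · 13; 26 = 2 · 13
gcd takes min exponent of each prime: 13 = 13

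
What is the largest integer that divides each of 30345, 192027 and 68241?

3

30345 = 3 · 5 · 7 · 17²; 192027 = 3 · 11² · 23²; 68241 = 3 · 23² · 43
gcd takes min exponent of each prime: 3 = 3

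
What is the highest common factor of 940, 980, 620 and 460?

940 = 2² · 5 · 47; 980 = 2² · 5 · 7²; 620 = 2² · 5 · 31; 460 = 2² · 5 · 23
gcd takes min exponent of each prime: 2² · 5 = 20

20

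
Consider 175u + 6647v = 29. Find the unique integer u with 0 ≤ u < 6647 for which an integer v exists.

2583

Euclid: 6647 = 37·175 + 172; 175 = 1·172 + 3; 172 = 57·3 + 1; 3 = 3·1 + 0 → gcd = 1; 29 = 1·29.
Back-substitution yields 175·(-2203) + 6647·(58) = 1, so one solution is u = -2203·29 = -63887, v = 58·29 = 1682.
Solutions in u differ by 6647/1 = 6647; the one in [0, 6647) is -63887 mod 6647 = 2583.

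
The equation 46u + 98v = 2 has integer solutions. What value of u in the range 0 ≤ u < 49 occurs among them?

Euclid: 98 = 2·46 + 6; 46 = 7·6 + 4; 6 = 1·4 + 2; 4 = 2·2 + 0 → gcd = 2; 2 = 2·1.
Back-substitution yields 46·(-17) + 98·(8) = 2, so one solution is u = -17·1 = -17, v = 8·1 = 8.
Solutions in u differ by 98/2 = 49; the one in [0, 49) is -17 mod 49 = 32.

32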